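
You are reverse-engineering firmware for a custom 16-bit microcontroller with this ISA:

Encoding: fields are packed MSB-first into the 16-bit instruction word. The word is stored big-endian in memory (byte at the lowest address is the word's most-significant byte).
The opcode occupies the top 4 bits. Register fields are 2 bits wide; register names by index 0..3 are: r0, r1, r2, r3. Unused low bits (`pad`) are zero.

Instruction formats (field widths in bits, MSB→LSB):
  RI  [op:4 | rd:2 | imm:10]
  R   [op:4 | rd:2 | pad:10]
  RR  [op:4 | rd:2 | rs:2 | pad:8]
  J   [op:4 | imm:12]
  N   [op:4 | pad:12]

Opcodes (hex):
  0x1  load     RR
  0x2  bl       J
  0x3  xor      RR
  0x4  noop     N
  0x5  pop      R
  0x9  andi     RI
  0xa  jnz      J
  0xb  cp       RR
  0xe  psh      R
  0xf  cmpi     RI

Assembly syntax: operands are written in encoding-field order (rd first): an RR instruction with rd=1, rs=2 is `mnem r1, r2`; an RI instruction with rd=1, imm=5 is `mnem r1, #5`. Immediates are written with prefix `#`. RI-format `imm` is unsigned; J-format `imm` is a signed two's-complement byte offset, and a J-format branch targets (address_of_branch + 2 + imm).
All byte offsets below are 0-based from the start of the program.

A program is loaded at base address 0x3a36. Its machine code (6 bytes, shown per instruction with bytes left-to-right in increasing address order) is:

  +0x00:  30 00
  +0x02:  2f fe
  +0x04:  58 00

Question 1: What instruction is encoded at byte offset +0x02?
bl #-2

[02] 2f fe → 0x2ffe
  top 4b → 0x2 → bl [J]
  [11:0] imm=4094 (s12→-2) = #-2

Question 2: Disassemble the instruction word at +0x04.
@+04  big-endian(58 00) = 0x5800
  op=0x5800>>12=0x5 ⇒ pop (R)
  rd@[11:10]=0x2 ⇒ r2

pop r2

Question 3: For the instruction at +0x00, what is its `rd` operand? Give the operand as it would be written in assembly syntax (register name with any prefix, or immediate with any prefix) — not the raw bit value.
r0

[00] 30 00 → 0x3000
  top 4b → 0x3 → xor [RR]
  rd@[11:10]=0x0 ⇒ r0
  rs@[9:8]=0x0 ⇒ r0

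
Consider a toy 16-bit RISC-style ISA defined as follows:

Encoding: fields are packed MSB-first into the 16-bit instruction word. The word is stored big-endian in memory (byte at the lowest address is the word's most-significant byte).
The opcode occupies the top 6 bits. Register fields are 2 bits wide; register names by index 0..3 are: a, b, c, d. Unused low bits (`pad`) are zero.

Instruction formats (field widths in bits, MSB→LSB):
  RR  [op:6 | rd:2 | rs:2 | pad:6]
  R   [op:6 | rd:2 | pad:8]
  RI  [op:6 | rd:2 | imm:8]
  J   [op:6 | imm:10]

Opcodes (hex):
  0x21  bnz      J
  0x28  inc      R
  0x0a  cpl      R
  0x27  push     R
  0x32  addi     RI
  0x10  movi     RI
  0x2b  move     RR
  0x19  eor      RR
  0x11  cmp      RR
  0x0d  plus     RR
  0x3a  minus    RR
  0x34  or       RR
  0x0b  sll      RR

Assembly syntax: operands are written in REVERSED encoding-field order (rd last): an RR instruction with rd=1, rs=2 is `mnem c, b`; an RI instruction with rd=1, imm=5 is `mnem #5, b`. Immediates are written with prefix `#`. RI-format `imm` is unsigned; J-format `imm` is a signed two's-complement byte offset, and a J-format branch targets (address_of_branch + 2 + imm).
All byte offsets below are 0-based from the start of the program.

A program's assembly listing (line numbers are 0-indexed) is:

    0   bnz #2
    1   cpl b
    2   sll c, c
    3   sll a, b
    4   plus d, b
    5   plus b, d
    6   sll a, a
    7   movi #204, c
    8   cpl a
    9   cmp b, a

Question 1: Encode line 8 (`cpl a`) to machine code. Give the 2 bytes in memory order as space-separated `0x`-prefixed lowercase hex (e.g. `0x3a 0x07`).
0x28 0x00

L8: cpl op=0xa:6|rd=0:2|pad=0:8 ⇒ 0x2800 ⇒ big 28 00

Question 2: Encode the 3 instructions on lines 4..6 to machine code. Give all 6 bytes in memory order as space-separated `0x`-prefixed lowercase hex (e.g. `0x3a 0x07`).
line 4 (plus): pack op=0xd:6|rd=1:2|rs=3:2|pad=0:6 = 0x35c0; big→ 35 c0
line 5 (plus): pack op=0xd:6|rd=3:2|rs=1:2|pad=0:6 = 0x3740; big→ 37 40
line 6 (sll): pack op=0xb:6|rd=0:2|rs=0:2|pad=0:6 = 0x2c00; big→ 2c 00

0x35 0xc0 0x37 0x40 0x2c 0x00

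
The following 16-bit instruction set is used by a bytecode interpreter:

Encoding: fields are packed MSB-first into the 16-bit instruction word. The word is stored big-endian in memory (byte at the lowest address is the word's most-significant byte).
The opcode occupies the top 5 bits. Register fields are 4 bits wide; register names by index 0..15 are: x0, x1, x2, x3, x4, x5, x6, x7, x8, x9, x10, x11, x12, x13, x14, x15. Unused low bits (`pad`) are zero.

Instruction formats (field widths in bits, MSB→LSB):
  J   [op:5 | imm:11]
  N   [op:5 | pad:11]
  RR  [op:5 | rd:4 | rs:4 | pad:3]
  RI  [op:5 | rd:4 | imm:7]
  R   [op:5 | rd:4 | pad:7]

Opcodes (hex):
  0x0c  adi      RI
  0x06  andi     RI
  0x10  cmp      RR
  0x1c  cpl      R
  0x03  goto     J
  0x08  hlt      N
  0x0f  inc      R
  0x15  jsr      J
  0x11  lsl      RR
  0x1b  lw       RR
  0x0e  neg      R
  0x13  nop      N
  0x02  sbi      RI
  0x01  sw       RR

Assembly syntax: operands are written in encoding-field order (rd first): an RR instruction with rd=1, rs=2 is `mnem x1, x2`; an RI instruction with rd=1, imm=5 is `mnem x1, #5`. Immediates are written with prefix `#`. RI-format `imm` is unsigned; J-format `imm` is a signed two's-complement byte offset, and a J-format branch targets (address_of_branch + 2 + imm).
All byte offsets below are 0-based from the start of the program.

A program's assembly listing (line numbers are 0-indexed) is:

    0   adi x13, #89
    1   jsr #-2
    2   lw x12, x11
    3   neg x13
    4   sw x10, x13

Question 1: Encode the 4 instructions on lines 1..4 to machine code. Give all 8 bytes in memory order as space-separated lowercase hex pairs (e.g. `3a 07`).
L1: jsr op=0x15:5|imm=-2:11 ⇒ 0xaffe ⇒ big af fe
L2: lw op=0x1b:5|rd=12:4|rs=11:4|pad=0:3 ⇒ 0xde58 ⇒ big de 58
L3: neg op=0xe:5|rd=13:4|pad=0:7 ⇒ 0x7680 ⇒ big 76 80
L4: sw op=0x1:5|rd=10:4|rs=13:4|pad=0:3 ⇒ 0x0d68 ⇒ big 0d 68

af fe de 58 76 80 0d 68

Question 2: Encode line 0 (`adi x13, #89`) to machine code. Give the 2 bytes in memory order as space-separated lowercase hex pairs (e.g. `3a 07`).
66 d9

0. adi fields op=0xc:5|rd=13:4|imm=89:7 → word 66d9h → 66 d9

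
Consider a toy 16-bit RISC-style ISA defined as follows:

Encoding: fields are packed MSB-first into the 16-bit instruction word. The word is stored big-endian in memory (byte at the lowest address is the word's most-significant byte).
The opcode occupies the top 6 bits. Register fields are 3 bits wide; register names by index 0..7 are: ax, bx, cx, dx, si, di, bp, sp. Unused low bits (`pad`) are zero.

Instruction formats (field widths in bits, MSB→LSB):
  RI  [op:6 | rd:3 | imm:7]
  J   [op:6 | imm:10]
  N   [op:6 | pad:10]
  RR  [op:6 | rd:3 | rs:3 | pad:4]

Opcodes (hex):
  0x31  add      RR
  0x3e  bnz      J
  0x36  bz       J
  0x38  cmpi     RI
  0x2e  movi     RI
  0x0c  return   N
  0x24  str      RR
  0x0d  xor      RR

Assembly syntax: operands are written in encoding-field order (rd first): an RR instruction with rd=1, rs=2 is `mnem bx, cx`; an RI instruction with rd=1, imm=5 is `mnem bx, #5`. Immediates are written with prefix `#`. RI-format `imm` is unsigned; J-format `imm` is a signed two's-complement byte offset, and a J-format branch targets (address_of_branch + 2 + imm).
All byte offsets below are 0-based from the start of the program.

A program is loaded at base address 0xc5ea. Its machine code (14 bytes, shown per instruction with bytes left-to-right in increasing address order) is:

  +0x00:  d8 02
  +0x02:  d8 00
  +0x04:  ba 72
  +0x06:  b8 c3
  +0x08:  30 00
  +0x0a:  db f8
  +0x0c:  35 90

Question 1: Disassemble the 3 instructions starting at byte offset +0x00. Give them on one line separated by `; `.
@+00  big-endian(d8 02) = 0xd802
  op=0xd802>>10=0x36 ⇒ bz (J)
  [9:0] imm=2 = #2
@+02  big-endian(d8 00) = 0xd800
  op=0xd800>>10=0x36 ⇒ bz (J)
  [9:0] imm=0 = #0
@+04  big-endian(ba 72) = 0xba72
  op=0xba72>>10=0x2e ⇒ movi (RI)
  [9:7] rd=4 = si
  [6:0] imm=114 = #114

bz #2; bz #0; movi si, #114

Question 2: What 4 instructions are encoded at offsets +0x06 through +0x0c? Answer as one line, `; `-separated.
movi bx, #67; return; bz #-8; xor dx, bx

+0x06: b8 c3 ⇒ word 0xb8c3 (big)
  top 6b → 0x2e → movi [RI]
  [9:7] rd=1 = bx
  [6:0] imm=67 = #67
+0x08: 30 00 ⇒ word 0x3000 (big)
  top 6b → 0xc → return [N]
+0x0a: db f8 ⇒ word 0xdbf8 (big)
  top 6b → 0x36 → bz [J]
  [9:0] imm=1016 (s10→-8) = #-8
+0x0c: 35 90 ⇒ word 0x3590 (big)
  top 6b → 0xd → xor [RR]
  [9:7] rd=3 = dx
  [6:4] rs=1 = bx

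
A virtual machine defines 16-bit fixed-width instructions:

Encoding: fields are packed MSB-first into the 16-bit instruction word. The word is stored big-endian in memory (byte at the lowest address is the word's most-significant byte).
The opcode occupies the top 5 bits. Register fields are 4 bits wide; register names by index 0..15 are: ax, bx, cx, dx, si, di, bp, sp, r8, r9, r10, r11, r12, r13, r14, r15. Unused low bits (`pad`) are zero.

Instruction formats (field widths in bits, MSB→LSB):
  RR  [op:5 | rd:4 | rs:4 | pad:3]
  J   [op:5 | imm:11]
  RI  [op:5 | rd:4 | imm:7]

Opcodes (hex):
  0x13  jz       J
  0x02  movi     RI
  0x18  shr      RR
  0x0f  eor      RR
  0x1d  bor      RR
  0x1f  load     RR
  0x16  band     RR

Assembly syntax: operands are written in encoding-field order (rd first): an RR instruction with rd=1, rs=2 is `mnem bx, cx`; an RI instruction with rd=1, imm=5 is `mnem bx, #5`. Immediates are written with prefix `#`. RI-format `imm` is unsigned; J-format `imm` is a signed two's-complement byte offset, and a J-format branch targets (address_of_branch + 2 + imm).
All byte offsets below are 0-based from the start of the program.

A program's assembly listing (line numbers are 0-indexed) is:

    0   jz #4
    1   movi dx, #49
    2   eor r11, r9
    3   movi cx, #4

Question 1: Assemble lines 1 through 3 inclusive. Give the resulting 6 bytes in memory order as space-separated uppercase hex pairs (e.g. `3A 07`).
L1: movi op=0x2:5|rd=3:4|imm=49:7 ⇒ 0x11b1 ⇒ big 11 b1
L2: eor op=0xf:5|rd=11:4|rs=9:4|pad=0:3 ⇒ 0x7dc8 ⇒ big 7d c8
L3: movi op=0x2:5|rd=2:4|imm=4:7 ⇒ 0x1104 ⇒ big 11 04

11 B1 7D C8 11 04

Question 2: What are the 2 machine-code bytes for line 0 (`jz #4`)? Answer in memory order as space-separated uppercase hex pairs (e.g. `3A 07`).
L0: jz op=0x13:5|imm=4:11 ⇒ 0x9804 ⇒ big 98 04

98 04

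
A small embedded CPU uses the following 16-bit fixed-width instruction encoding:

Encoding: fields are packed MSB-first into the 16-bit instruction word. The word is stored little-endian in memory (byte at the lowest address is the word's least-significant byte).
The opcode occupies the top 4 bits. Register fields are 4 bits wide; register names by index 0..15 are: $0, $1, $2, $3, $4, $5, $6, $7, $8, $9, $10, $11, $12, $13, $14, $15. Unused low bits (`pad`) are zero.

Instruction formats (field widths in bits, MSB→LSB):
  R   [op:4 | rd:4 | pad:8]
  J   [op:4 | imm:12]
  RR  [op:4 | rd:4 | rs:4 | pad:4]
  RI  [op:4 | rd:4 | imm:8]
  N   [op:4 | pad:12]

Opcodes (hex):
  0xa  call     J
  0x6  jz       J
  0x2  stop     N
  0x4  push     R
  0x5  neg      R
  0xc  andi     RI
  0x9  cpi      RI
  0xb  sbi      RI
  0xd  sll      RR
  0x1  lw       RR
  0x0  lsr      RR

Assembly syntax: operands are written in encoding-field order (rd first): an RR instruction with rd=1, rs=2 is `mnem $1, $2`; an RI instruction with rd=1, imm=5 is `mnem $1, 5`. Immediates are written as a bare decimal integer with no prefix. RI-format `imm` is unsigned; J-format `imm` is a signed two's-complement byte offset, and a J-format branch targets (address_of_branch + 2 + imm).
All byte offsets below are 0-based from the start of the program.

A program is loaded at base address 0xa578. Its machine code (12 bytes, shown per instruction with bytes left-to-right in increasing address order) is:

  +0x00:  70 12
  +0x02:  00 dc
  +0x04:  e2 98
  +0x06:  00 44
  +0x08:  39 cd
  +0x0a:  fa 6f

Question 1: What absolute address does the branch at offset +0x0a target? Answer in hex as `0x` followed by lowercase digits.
off 0x0a: read fa 6f as little → 0x6ffa
  opcode bits[15:12]=0x6: jz/J
  imm: (w>>0)&0xfff=0xffa (s12→-6) → -6
  target = base 0xa578 + off 0x0a + 2 + imm -6 = 0xa57e

0xa57e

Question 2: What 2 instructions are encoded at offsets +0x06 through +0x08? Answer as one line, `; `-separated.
push $4; andi $13, 57

[06] 00 44 → 0x4400
  op=0x4400>>12=0x4 ⇒ push (R)
  rd@[11:8]=0x4 ⇒ $4
[08] 39 cd → 0xcd39
  op=0xcd39>>12=0xc ⇒ andi (RI)
  rd@[11:8]=0xd ⇒ $13
  imm@[7:0]=0x39 ⇒ 57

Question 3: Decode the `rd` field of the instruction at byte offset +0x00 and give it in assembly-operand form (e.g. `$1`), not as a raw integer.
@+00  little-endian(70 12) = 0x1270
  op=0x1270>>12=0x1 ⇒ lw (RR)
  rd@[11:8]=0x2 ⇒ $2
  rs@[7:4]=0x7 ⇒ $7

$2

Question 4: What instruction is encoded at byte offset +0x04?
off 0x04: read e2 98 as little → 0x98e2
  opcode bits[15:12]=0x9: cpi/RI
  [11:8] rd=8 = $8
  [7:0] imm=226 = 226

cpi $8, 226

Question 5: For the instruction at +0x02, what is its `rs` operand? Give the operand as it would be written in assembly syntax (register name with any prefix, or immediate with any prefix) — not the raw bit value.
off 0x02: read 00 dc as little → 0xdc00
  top 4b → 0xd → sll [RR]
  rd: (w>>8)&0xf=0xc → $12
  rs: (w>>4)&0xf=0x0 → $0

$0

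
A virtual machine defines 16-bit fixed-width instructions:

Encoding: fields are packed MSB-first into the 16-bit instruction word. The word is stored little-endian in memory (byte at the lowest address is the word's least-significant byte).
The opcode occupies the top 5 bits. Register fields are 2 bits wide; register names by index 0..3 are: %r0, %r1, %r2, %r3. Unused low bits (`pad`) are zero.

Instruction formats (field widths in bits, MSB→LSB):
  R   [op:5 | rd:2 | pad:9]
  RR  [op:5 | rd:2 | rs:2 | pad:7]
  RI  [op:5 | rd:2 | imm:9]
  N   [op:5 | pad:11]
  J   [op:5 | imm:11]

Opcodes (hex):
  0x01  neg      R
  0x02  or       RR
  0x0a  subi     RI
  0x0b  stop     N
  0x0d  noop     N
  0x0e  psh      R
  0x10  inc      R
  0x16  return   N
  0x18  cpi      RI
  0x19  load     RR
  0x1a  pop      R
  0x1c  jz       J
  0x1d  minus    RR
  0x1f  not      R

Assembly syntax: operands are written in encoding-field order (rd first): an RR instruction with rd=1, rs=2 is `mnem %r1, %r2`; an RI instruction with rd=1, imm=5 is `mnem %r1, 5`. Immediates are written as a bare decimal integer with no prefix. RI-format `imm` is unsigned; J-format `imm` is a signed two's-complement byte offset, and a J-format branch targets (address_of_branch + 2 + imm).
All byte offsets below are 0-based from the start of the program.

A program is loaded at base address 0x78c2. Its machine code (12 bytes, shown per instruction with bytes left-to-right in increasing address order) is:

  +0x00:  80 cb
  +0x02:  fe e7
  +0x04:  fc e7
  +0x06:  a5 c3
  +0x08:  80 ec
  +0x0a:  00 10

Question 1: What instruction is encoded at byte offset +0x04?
jz -4

+0x04: fc e7 ⇒ word 0xe7fc (little)
  top 5b → 0x1c → jz [J]
  imm: (w>>0)&0x7ff=0x7fc (s11→-4) → -4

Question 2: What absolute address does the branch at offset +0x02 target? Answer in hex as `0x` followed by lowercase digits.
0x78c4

+0x02: fe e7 ⇒ word 0xe7fe (little)
  op=0xe7fe>>11=0x1c ⇒ jz (J)
  imm@[10:0]=0x7fe (s11→-2) ⇒ -2
  target = base 0x78c2 + off 0x02 + 2 + imm -2 = 0x78c4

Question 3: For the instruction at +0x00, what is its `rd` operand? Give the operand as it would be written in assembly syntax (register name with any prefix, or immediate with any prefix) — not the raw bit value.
%r1

off 0x00: read 80 cb as little → 0xcb80
  top 5b → 0x19 → load [RR]
  [10:9] rd=1 = %r1
  [8:7] rs=3 = %r3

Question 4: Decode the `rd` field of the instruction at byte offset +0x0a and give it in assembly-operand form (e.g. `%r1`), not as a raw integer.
%r0

off 0x0a: read 00 10 as little → 0x1000
  op=0x1000>>11=0x2 ⇒ or (RR)
  rd: (w>>9)&0x3=0x0 → %r0
  rs: (w>>7)&0x3=0x0 → %r0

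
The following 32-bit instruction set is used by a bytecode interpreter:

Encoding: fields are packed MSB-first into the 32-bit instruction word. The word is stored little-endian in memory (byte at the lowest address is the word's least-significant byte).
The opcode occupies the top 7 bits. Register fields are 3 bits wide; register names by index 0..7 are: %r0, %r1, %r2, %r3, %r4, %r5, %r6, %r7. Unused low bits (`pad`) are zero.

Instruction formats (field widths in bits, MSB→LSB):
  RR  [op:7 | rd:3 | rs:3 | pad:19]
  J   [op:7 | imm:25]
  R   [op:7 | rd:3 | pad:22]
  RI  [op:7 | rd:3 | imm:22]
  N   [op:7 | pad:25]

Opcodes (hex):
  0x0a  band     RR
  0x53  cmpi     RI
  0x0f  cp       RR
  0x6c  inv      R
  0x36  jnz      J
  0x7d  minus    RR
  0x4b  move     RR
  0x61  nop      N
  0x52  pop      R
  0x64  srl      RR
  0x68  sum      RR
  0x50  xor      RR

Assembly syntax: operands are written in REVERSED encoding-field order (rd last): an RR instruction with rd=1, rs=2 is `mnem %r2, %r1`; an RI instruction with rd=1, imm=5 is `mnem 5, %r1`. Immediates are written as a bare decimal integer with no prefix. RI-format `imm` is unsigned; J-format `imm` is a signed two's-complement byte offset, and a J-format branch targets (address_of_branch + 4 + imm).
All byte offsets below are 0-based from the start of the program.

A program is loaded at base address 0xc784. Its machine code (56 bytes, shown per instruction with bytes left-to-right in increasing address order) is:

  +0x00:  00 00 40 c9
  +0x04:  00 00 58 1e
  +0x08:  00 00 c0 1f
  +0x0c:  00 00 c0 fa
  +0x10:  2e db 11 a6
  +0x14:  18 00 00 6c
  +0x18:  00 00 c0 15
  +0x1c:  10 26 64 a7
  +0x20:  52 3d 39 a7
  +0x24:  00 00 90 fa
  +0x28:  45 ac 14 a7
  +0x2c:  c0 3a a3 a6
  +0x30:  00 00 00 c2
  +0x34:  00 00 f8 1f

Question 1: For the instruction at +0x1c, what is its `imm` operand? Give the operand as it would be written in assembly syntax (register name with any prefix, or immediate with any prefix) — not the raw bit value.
+0x1c: 10 26 64 a7 ⇒ word 0xa7642610 (little)
  top 7b → 0x53 → cmpi [RI]
  rd: (w>>22)&0x7=0x5 → %r5
  imm: (w>>0)&0x3fffff=0x242610 → 2369040

2369040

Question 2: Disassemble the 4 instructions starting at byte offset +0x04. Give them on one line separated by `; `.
cp %r3, %r1; cp %r0, %r7; minus %r0, %r3; cmpi 1170222, %r0

+0x04: 00 00 58 1e ⇒ word 0x1e580000 (little)
  op=0x1e580000>>25=0xf ⇒ cp (RR)
  rd@[24:22]=0x1 ⇒ %r1
  rs@[21:19]=0x3 ⇒ %r3
+0x08: 00 00 c0 1f ⇒ word 0x1fc00000 (little)
  op=0x1fc00000>>25=0xf ⇒ cp (RR)
  rd@[24:22]=0x7 ⇒ %r7
  rs@[21:19]=0x0 ⇒ %r0
+0x0c: 00 00 c0 fa ⇒ word 0xfac00000 (little)
  op=0xfac00000>>25=0x7d ⇒ minus (RR)
  rd@[24:22]=0x3 ⇒ %r3
  rs@[21:19]=0x0 ⇒ %r0
+0x10: 2e db 11 a6 ⇒ word 0xa611db2e (little)
  op=0xa611db2e>>25=0x53 ⇒ cmpi (RI)
  rd@[24:22]=0x0 ⇒ %r0
  imm@[21:0]=0x11db2e ⇒ 1170222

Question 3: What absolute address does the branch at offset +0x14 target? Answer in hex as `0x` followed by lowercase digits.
0xc7b4

+0x14: 18 00 00 6c ⇒ word 0x6c000018 (little)
  top 7b → 0x36 → jnz [J]
  [24:0] imm=24 = 24
  target = base 0xc784 + off 0x14 + 4 + imm 24 = 0xc7b4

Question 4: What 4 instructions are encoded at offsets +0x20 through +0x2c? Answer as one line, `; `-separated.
@+20  little-endian(52 3d 39 a7) = 0xa7393d52
  top 7b → 0x53 → cmpi [RI]
  rd: (w>>22)&0x7=0x4 → %r4
  imm: (w>>0)&0x3fffff=0x393d52 → 3751250
@+24  little-endian(00 00 90 fa) = 0xfa900000
  top 7b → 0x7d → minus [RR]
  rd: (w>>22)&0x7=0x2 → %r2
  rs: (w>>19)&0x7=0x2 → %r2
@+28  little-endian(45 ac 14 a7) = 0xa714ac45
  top 7b → 0x53 → cmpi [RI]
  rd: (w>>22)&0x7=0x4 → %r4
  imm: (w>>0)&0x3fffff=0x14ac45 → 1354821
@+2c  little-endian(c0 3a a3 a6) = 0xa6a33ac0
  top 7b → 0x53 → cmpi [RI]
  rd: (w>>22)&0x7=0x2 → %r2
  imm: (w>>0)&0x3fffff=0x233ac0 → 2308800

cmpi 3751250, %r4; minus %r2, %r2; cmpi 1354821, %r4; cmpi 2308800, %r2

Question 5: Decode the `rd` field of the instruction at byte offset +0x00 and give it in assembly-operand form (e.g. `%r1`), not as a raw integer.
%r5

off 0x00: read 00 00 40 c9 as little → 0xc9400000
  op=0xc9400000>>25=0x64 ⇒ srl (RR)
  rd@[24:22]=0x5 ⇒ %r5
  rs@[21:19]=0x0 ⇒ %r0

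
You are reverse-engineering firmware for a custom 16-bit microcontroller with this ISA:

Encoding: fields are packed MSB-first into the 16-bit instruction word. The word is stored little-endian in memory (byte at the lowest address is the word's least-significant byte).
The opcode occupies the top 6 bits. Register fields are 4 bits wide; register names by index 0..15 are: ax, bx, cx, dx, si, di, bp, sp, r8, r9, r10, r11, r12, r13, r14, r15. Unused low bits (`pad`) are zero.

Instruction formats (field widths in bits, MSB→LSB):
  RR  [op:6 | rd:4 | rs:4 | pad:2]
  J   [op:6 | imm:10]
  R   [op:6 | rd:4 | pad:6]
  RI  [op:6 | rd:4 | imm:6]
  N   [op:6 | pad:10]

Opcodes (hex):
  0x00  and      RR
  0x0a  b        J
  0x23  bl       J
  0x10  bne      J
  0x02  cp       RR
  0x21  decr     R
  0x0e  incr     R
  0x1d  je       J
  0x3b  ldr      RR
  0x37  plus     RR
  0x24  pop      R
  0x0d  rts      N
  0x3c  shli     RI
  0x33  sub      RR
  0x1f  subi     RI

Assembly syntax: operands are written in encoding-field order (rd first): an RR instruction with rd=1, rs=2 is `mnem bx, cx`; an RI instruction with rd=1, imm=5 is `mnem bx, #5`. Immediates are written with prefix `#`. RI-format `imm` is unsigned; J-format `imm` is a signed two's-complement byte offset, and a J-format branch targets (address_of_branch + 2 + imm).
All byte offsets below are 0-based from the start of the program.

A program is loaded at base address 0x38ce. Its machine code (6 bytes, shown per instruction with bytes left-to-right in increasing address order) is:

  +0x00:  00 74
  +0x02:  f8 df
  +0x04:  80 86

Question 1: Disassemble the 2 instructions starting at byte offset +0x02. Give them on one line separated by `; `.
plus r15, r14; decr r10

+0x02: f8 df ⇒ word 0xdff8 (little)
  opcode bits[15:10]=0x37: plus/RR
  [9:6] rd=15 = r15
  [5:2] rs=14 = r14
+0x04: 80 86 ⇒ word 0x8680 (little)
  opcode bits[15:10]=0x21: decr/R
  [9:6] rd=10 = r10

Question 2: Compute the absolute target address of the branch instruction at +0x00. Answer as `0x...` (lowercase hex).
+0x00: 00 74 ⇒ word 0x7400 (little)
  op=0x7400>>10=0x1d ⇒ je (J)
  imm@[9:0]=0x0 ⇒ #0
  target = base 0x38ce + off 0x00 + 2 + imm 0 = 0x38d0

0x38d0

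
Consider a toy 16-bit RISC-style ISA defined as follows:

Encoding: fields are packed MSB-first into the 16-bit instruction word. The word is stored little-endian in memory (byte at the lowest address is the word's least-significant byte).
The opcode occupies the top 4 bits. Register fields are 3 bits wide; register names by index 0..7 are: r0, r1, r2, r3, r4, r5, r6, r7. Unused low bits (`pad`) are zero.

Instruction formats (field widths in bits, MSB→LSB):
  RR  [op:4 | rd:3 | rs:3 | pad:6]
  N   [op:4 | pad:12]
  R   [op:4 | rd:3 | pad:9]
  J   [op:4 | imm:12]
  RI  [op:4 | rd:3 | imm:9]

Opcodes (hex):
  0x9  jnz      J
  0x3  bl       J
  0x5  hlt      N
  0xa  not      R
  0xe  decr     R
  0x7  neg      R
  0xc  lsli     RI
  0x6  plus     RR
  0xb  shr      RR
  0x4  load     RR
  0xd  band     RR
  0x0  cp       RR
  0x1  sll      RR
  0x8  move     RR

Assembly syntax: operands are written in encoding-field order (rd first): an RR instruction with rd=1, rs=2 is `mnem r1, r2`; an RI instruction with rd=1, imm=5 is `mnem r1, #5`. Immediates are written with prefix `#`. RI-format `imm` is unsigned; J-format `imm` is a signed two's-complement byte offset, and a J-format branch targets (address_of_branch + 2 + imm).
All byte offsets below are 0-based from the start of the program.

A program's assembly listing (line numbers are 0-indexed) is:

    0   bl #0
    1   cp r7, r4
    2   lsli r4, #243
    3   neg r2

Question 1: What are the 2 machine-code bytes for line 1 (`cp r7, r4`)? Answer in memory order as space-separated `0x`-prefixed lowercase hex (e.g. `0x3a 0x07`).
1. cp fields op=0x0:4|rd=7:3|rs=4:3|pad=0:6 → word 0f00h → 00 0f

0x00 0x0f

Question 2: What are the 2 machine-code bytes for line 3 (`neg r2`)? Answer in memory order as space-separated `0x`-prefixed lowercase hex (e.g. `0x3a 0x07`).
0x00 0x74

3. neg fields op=0x7:4|rd=2:3|pad=0:9 → word 7400h → 00 74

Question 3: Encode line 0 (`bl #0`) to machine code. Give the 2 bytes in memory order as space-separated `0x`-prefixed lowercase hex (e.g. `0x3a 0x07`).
0x00 0x30

line 0 (bl): pack op=0x3:4|imm=0:12 = 0x3000; little→ 00 30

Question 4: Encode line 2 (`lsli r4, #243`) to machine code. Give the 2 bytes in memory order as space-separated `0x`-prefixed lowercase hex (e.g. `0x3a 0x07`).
2. lsli fields op=0xc:4|rd=4:3|imm=243:9 → word c8f3h → f3 c8

0xf3 0xc8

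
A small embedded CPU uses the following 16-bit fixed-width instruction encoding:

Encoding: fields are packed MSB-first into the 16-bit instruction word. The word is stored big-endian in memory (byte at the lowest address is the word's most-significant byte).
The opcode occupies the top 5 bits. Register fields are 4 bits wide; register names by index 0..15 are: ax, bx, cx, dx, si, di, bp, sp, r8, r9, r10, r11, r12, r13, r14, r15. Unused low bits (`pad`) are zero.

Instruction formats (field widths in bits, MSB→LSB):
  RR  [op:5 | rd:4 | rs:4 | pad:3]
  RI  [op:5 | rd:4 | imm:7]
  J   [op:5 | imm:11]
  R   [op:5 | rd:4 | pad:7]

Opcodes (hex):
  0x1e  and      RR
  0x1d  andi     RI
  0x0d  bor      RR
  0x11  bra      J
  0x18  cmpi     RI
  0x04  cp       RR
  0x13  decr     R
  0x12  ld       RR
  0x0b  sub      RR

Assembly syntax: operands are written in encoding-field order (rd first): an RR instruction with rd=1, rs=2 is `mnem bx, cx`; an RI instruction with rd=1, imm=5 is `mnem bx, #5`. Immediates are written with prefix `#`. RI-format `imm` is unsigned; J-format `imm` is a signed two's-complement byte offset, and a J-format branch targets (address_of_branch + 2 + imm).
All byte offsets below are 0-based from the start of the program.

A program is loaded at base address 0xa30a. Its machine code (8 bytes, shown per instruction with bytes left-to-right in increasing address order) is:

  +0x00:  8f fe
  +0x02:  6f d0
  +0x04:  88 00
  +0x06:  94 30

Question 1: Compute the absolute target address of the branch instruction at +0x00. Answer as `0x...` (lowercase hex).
@+00  big-endian(8f fe) = 0x8ffe
  top 5b → 0x11 → bra [J]
  imm: (w>>0)&0x7ff=0x7fe (s11→-2) → #-2
  target = base 0xa30a + off 0x00 + 2 + imm -2 = 0xa30a

0xa30a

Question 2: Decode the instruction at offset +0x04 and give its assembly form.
bra #0

+0x04: 88 00 ⇒ word 0x8800 (big)
  opcode bits[15:11]=0x11: bra/J
  imm@[10:0]=0x0 ⇒ #0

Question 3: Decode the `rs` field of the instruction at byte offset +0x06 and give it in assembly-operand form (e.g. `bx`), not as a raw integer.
bp

off 0x06: read 94 30 as big → 0x9430
  op=0x9430>>11=0x12 ⇒ ld (RR)
  [10:7] rd=8 = r8
  [6:3] rs=6 = bp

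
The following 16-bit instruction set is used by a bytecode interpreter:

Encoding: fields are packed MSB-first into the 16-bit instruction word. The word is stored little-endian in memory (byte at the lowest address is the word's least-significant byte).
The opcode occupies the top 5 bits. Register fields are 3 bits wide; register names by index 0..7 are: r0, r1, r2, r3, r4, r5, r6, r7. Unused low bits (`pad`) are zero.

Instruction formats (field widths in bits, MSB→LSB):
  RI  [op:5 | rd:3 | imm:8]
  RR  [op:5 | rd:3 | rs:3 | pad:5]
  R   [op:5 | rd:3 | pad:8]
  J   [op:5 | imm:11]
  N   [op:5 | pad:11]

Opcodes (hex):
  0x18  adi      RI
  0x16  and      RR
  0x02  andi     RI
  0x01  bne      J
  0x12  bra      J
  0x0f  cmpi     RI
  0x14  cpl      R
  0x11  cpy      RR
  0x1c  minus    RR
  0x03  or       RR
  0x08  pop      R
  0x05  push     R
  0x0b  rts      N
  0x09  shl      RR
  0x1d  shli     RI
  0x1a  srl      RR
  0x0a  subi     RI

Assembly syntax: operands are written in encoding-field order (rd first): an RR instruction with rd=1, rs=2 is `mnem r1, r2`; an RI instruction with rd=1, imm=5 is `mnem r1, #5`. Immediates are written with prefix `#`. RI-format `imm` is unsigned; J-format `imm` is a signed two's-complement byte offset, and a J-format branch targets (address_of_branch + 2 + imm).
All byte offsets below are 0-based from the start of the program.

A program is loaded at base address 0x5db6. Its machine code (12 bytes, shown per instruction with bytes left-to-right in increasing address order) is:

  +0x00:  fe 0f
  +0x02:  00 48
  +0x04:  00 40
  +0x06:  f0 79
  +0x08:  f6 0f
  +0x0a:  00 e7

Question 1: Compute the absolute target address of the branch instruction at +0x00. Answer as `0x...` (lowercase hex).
0x5db6

@+00  little-endian(fe 0f) = 0x0ffe
  op=0x0ffe>>11=0x1 ⇒ bne (J)
  imm@[10:0]=0x7fe (s11→-2) ⇒ #-2
  target = base 0x5db6 + off 0x00 + 2 + imm -2 = 0x5db6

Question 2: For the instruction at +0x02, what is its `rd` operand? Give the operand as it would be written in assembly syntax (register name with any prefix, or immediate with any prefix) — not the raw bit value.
r0

off 0x02: read 00 48 as little → 0x4800
  top 5b → 0x9 → shl [RR]
  rd@[10:8]=0x0 ⇒ r0
  rs@[7:5]=0x0 ⇒ r0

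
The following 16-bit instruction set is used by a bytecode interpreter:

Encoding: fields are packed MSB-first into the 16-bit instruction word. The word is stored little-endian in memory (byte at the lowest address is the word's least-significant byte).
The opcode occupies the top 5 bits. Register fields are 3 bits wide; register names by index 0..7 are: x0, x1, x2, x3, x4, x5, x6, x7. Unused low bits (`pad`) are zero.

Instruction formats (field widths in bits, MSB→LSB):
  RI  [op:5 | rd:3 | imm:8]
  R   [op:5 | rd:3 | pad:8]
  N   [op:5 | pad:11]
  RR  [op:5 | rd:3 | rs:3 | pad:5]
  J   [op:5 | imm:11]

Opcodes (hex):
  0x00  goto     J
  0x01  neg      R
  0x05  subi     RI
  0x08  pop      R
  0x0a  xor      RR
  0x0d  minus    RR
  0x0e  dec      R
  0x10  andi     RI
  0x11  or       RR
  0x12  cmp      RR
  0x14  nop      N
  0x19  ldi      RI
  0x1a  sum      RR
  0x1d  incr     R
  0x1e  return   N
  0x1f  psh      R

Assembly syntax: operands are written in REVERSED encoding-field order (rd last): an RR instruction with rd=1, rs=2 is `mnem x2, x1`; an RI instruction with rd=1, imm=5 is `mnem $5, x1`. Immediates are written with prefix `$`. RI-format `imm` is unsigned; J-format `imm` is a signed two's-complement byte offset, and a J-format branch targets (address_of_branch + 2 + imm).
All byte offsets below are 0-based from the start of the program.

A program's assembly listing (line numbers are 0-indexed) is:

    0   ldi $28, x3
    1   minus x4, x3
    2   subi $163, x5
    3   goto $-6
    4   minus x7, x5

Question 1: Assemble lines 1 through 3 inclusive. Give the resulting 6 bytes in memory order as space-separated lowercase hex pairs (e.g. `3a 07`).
L1: minus op=0xd:5|rd=3:3|rs=4:3|pad=0:5 ⇒ 0x6b80 ⇒ little 80 6b
L2: subi op=0x5:5|rd=5:3|imm=163:8 ⇒ 0x2da3 ⇒ little a3 2d
L3: goto op=0x0:5|imm=-6:11 ⇒ 0x07fa ⇒ little fa 07

80 6b a3 2d fa 07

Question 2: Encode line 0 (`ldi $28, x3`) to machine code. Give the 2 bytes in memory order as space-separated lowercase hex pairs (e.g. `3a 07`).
1c cb

L0: ldi op=0x19:5|rd=3:3|imm=28:8 ⇒ 0xcb1c ⇒ little 1c cb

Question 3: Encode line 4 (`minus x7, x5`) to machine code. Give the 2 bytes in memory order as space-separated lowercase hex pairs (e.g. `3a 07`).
4. minus fields op=0xd:5|rd=5:3|rs=7:3|pad=0:5 → word 6de0h → e0 6d

e0 6d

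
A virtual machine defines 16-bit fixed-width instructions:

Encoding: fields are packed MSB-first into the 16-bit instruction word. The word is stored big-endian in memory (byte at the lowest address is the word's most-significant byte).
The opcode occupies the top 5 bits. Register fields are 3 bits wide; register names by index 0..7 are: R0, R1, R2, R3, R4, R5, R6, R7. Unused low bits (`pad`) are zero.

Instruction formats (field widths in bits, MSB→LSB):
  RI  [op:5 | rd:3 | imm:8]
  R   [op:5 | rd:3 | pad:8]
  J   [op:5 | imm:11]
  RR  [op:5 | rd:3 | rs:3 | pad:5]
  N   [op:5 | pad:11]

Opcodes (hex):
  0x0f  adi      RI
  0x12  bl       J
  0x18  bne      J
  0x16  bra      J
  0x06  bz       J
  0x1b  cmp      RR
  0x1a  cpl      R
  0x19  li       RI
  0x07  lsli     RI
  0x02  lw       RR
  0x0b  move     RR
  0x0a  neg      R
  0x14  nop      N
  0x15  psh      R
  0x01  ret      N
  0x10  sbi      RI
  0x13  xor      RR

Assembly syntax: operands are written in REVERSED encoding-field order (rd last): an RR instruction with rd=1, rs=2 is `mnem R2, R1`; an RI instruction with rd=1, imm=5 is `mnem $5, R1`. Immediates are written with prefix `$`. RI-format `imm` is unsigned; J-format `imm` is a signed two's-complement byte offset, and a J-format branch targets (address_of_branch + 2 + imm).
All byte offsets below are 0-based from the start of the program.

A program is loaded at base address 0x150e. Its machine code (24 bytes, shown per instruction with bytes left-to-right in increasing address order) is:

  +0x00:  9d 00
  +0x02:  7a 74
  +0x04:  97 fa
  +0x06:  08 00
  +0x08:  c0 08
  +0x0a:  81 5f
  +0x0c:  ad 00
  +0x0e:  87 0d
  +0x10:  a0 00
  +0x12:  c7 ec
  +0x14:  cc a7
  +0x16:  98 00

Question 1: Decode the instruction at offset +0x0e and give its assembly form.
sbi $13, R7

off 0x0e: read 87 0d as big → 0x870d
  opcode bits[15:11]=0x10: sbi/RI
  rd: (w>>8)&0x7=0x7 → R7
  imm: (w>>0)&0xff=0xd → $13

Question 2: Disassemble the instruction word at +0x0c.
psh R5

[0c] ad 00 → 0xad00
  opcode bits[15:11]=0x15: psh/R
  [10:8] rd=5 = R5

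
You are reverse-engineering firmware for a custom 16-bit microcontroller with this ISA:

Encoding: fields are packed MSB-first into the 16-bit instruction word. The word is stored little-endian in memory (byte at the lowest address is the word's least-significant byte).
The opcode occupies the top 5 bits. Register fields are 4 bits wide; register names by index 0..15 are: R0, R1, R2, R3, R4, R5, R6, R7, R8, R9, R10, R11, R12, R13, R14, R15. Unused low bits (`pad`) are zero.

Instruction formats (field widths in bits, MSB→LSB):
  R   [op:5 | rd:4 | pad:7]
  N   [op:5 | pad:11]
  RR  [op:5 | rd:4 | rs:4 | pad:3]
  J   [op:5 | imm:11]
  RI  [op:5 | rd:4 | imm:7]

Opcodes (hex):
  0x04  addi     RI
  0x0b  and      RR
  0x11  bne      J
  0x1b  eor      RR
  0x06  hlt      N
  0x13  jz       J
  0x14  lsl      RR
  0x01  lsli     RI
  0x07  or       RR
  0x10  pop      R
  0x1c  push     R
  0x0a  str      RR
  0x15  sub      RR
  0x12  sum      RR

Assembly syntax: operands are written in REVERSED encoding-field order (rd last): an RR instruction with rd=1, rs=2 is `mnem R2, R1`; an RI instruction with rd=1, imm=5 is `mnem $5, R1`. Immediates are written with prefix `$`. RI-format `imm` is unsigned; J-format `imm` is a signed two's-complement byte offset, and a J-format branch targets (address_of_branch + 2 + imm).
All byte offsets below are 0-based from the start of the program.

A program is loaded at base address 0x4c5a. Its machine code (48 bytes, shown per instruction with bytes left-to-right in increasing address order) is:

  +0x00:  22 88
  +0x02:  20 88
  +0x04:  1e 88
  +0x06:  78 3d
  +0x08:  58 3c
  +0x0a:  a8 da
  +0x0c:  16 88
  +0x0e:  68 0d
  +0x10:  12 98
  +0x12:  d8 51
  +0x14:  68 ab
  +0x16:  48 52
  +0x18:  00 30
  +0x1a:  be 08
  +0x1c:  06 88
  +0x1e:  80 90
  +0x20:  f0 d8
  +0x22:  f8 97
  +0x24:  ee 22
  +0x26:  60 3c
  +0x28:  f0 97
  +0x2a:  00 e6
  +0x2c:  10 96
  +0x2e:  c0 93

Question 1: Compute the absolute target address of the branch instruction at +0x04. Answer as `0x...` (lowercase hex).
0x4c7e

off 0x04: read 1e 88 as little → 0x881e
  top 5b → 0x11 → bne [J]
  [10:0] imm=30 = $30
  target = base 0x4c5a + off 0x04 + 2 + imm 30 = 0x4c7e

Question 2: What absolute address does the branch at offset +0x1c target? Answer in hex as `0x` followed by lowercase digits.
[1c] 06 88 → 0x8806
  op=0x8806>>11=0x11 ⇒ bne (J)
  imm: (w>>0)&0x7ff=0x6 → $6
  target = base 0x4c5a + off 0x1c + 2 + imm 6 = 0x4c7e

0x4c7e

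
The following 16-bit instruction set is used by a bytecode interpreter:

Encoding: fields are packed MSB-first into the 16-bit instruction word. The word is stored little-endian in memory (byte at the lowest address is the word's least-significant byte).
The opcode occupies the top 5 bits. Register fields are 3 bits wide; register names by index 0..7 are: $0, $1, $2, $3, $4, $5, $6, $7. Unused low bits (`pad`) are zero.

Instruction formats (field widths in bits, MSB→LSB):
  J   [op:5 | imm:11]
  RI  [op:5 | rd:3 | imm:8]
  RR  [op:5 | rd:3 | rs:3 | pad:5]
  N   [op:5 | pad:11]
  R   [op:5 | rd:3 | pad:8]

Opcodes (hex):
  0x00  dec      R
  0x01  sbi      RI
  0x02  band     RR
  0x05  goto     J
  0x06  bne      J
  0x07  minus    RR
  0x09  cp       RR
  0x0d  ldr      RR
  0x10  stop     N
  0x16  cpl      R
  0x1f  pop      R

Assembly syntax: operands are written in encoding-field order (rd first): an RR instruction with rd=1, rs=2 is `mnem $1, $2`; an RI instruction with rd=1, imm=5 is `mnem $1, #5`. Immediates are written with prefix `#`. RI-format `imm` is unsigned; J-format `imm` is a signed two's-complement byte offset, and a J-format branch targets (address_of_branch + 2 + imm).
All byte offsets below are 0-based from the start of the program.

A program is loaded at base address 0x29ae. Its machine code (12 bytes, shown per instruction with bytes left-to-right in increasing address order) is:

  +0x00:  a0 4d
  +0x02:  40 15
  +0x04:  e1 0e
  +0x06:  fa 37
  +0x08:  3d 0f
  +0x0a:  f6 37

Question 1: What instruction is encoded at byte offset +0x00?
cp $5, $5

[00] a0 4d → 0x4da0
  opcode bits[15:11]=0x9: cp/RR
  [10:8] rd=5 = $5
  [7:5] rs=5 = $5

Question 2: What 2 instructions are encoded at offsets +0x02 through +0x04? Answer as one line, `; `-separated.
@+02  little-endian(40 15) = 0x1540
  opcode bits[15:11]=0x2: band/RR
  rd: (w>>8)&0x7=0x5 → $5
  rs: (w>>5)&0x7=0x2 → $2
@+04  little-endian(e1 0e) = 0x0ee1
  opcode bits[15:11]=0x1: sbi/RI
  rd: (w>>8)&0x7=0x6 → $6
  imm: (w>>0)&0xff=0xe1 → #225

band $5, $2; sbi $6, #225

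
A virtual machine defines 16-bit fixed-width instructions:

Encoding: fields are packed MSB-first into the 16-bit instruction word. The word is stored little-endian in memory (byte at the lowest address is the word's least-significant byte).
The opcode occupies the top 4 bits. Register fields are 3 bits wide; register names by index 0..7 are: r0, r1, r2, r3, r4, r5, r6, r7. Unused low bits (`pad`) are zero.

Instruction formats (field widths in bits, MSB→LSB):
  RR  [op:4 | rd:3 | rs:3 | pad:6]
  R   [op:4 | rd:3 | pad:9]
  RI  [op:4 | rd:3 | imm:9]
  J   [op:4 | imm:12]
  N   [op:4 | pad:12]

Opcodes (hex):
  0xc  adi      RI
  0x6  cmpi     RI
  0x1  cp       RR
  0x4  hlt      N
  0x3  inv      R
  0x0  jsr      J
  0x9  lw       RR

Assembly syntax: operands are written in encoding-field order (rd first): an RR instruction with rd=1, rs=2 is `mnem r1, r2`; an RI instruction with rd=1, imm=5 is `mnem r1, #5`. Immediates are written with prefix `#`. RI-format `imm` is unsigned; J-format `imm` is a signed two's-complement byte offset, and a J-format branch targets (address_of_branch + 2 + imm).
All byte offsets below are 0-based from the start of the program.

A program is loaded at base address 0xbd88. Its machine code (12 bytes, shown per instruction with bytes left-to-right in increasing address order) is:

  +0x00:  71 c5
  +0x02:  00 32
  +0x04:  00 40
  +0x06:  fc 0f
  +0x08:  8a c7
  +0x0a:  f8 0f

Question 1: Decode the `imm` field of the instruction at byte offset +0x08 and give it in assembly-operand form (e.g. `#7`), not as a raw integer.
#394

+0x08: 8a c7 ⇒ word 0xc78a (little)
  opcode bits[15:12]=0xc: adi/RI
  [11:9] rd=3 = r3
  [8:0] imm=394 = #394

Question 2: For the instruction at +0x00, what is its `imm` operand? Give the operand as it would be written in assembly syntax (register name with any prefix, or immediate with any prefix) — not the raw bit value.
#369

+0x00: 71 c5 ⇒ word 0xc571 (little)
  opcode bits[15:12]=0xc: adi/RI
  [11:9] rd=2 = r2
  [8:0] imm=369 = #369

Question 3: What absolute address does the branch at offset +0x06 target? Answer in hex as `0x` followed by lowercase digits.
@+06  little-endian(fc 0f) = 0x0ffc
  top 4b → 0x0 → jsr [J]
  imm@[11:0]=0xffc (s12→-4) ⇒ #-4
  target = base 0xbd88 + off 0x06 + 2 + imm -4 = 0xbd8c

0xbd8c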